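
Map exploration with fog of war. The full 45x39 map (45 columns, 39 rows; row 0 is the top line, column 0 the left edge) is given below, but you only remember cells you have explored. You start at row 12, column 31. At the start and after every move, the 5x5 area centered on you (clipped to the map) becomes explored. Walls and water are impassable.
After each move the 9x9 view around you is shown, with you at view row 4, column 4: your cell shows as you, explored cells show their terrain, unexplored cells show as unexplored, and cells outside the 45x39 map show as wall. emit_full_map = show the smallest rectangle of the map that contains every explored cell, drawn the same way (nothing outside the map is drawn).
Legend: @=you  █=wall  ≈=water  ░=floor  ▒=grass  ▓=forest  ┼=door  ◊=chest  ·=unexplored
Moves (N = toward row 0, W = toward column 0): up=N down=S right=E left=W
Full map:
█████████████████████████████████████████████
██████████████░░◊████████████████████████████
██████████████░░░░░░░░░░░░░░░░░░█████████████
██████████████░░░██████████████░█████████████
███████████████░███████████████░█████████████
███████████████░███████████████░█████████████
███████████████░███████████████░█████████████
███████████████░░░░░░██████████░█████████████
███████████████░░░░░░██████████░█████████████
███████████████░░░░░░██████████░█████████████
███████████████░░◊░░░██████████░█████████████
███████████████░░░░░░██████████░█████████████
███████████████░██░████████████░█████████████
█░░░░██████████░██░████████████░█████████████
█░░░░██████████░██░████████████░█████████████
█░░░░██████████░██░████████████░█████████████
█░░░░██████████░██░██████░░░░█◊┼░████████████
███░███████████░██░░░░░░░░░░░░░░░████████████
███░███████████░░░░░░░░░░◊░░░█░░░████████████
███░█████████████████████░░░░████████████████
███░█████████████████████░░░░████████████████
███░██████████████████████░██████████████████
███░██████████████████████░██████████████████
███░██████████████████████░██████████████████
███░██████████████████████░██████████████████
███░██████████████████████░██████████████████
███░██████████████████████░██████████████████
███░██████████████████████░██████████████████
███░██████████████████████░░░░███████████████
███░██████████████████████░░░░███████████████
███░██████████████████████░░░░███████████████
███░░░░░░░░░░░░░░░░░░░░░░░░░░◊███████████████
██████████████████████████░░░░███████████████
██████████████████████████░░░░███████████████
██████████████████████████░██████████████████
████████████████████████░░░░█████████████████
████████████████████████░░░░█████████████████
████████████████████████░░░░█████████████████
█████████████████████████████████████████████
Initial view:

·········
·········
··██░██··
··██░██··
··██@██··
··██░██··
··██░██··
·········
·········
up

·········
·········
··██░██··
··██░██··
··██@██··
··██░██··
··██░██··
··██░██··
·········

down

·········
··██░██··
··██░██··
··██░██··
··██@██··
··██░██··
··██░██··
·········
·········

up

·········
·········
··██░██··
··██░██··
··██@██··
··██░██··
··██░██··
··██░██··
·········

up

·········
·········
··██░██··
··██░██··
··██@██··
··██░██··
··██░██··
··██░██··
··██░██··

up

·········
·········
··██░██··
··██░██··
··██@██··
··██░██··
··██░██··
··██░██··
··██░██··


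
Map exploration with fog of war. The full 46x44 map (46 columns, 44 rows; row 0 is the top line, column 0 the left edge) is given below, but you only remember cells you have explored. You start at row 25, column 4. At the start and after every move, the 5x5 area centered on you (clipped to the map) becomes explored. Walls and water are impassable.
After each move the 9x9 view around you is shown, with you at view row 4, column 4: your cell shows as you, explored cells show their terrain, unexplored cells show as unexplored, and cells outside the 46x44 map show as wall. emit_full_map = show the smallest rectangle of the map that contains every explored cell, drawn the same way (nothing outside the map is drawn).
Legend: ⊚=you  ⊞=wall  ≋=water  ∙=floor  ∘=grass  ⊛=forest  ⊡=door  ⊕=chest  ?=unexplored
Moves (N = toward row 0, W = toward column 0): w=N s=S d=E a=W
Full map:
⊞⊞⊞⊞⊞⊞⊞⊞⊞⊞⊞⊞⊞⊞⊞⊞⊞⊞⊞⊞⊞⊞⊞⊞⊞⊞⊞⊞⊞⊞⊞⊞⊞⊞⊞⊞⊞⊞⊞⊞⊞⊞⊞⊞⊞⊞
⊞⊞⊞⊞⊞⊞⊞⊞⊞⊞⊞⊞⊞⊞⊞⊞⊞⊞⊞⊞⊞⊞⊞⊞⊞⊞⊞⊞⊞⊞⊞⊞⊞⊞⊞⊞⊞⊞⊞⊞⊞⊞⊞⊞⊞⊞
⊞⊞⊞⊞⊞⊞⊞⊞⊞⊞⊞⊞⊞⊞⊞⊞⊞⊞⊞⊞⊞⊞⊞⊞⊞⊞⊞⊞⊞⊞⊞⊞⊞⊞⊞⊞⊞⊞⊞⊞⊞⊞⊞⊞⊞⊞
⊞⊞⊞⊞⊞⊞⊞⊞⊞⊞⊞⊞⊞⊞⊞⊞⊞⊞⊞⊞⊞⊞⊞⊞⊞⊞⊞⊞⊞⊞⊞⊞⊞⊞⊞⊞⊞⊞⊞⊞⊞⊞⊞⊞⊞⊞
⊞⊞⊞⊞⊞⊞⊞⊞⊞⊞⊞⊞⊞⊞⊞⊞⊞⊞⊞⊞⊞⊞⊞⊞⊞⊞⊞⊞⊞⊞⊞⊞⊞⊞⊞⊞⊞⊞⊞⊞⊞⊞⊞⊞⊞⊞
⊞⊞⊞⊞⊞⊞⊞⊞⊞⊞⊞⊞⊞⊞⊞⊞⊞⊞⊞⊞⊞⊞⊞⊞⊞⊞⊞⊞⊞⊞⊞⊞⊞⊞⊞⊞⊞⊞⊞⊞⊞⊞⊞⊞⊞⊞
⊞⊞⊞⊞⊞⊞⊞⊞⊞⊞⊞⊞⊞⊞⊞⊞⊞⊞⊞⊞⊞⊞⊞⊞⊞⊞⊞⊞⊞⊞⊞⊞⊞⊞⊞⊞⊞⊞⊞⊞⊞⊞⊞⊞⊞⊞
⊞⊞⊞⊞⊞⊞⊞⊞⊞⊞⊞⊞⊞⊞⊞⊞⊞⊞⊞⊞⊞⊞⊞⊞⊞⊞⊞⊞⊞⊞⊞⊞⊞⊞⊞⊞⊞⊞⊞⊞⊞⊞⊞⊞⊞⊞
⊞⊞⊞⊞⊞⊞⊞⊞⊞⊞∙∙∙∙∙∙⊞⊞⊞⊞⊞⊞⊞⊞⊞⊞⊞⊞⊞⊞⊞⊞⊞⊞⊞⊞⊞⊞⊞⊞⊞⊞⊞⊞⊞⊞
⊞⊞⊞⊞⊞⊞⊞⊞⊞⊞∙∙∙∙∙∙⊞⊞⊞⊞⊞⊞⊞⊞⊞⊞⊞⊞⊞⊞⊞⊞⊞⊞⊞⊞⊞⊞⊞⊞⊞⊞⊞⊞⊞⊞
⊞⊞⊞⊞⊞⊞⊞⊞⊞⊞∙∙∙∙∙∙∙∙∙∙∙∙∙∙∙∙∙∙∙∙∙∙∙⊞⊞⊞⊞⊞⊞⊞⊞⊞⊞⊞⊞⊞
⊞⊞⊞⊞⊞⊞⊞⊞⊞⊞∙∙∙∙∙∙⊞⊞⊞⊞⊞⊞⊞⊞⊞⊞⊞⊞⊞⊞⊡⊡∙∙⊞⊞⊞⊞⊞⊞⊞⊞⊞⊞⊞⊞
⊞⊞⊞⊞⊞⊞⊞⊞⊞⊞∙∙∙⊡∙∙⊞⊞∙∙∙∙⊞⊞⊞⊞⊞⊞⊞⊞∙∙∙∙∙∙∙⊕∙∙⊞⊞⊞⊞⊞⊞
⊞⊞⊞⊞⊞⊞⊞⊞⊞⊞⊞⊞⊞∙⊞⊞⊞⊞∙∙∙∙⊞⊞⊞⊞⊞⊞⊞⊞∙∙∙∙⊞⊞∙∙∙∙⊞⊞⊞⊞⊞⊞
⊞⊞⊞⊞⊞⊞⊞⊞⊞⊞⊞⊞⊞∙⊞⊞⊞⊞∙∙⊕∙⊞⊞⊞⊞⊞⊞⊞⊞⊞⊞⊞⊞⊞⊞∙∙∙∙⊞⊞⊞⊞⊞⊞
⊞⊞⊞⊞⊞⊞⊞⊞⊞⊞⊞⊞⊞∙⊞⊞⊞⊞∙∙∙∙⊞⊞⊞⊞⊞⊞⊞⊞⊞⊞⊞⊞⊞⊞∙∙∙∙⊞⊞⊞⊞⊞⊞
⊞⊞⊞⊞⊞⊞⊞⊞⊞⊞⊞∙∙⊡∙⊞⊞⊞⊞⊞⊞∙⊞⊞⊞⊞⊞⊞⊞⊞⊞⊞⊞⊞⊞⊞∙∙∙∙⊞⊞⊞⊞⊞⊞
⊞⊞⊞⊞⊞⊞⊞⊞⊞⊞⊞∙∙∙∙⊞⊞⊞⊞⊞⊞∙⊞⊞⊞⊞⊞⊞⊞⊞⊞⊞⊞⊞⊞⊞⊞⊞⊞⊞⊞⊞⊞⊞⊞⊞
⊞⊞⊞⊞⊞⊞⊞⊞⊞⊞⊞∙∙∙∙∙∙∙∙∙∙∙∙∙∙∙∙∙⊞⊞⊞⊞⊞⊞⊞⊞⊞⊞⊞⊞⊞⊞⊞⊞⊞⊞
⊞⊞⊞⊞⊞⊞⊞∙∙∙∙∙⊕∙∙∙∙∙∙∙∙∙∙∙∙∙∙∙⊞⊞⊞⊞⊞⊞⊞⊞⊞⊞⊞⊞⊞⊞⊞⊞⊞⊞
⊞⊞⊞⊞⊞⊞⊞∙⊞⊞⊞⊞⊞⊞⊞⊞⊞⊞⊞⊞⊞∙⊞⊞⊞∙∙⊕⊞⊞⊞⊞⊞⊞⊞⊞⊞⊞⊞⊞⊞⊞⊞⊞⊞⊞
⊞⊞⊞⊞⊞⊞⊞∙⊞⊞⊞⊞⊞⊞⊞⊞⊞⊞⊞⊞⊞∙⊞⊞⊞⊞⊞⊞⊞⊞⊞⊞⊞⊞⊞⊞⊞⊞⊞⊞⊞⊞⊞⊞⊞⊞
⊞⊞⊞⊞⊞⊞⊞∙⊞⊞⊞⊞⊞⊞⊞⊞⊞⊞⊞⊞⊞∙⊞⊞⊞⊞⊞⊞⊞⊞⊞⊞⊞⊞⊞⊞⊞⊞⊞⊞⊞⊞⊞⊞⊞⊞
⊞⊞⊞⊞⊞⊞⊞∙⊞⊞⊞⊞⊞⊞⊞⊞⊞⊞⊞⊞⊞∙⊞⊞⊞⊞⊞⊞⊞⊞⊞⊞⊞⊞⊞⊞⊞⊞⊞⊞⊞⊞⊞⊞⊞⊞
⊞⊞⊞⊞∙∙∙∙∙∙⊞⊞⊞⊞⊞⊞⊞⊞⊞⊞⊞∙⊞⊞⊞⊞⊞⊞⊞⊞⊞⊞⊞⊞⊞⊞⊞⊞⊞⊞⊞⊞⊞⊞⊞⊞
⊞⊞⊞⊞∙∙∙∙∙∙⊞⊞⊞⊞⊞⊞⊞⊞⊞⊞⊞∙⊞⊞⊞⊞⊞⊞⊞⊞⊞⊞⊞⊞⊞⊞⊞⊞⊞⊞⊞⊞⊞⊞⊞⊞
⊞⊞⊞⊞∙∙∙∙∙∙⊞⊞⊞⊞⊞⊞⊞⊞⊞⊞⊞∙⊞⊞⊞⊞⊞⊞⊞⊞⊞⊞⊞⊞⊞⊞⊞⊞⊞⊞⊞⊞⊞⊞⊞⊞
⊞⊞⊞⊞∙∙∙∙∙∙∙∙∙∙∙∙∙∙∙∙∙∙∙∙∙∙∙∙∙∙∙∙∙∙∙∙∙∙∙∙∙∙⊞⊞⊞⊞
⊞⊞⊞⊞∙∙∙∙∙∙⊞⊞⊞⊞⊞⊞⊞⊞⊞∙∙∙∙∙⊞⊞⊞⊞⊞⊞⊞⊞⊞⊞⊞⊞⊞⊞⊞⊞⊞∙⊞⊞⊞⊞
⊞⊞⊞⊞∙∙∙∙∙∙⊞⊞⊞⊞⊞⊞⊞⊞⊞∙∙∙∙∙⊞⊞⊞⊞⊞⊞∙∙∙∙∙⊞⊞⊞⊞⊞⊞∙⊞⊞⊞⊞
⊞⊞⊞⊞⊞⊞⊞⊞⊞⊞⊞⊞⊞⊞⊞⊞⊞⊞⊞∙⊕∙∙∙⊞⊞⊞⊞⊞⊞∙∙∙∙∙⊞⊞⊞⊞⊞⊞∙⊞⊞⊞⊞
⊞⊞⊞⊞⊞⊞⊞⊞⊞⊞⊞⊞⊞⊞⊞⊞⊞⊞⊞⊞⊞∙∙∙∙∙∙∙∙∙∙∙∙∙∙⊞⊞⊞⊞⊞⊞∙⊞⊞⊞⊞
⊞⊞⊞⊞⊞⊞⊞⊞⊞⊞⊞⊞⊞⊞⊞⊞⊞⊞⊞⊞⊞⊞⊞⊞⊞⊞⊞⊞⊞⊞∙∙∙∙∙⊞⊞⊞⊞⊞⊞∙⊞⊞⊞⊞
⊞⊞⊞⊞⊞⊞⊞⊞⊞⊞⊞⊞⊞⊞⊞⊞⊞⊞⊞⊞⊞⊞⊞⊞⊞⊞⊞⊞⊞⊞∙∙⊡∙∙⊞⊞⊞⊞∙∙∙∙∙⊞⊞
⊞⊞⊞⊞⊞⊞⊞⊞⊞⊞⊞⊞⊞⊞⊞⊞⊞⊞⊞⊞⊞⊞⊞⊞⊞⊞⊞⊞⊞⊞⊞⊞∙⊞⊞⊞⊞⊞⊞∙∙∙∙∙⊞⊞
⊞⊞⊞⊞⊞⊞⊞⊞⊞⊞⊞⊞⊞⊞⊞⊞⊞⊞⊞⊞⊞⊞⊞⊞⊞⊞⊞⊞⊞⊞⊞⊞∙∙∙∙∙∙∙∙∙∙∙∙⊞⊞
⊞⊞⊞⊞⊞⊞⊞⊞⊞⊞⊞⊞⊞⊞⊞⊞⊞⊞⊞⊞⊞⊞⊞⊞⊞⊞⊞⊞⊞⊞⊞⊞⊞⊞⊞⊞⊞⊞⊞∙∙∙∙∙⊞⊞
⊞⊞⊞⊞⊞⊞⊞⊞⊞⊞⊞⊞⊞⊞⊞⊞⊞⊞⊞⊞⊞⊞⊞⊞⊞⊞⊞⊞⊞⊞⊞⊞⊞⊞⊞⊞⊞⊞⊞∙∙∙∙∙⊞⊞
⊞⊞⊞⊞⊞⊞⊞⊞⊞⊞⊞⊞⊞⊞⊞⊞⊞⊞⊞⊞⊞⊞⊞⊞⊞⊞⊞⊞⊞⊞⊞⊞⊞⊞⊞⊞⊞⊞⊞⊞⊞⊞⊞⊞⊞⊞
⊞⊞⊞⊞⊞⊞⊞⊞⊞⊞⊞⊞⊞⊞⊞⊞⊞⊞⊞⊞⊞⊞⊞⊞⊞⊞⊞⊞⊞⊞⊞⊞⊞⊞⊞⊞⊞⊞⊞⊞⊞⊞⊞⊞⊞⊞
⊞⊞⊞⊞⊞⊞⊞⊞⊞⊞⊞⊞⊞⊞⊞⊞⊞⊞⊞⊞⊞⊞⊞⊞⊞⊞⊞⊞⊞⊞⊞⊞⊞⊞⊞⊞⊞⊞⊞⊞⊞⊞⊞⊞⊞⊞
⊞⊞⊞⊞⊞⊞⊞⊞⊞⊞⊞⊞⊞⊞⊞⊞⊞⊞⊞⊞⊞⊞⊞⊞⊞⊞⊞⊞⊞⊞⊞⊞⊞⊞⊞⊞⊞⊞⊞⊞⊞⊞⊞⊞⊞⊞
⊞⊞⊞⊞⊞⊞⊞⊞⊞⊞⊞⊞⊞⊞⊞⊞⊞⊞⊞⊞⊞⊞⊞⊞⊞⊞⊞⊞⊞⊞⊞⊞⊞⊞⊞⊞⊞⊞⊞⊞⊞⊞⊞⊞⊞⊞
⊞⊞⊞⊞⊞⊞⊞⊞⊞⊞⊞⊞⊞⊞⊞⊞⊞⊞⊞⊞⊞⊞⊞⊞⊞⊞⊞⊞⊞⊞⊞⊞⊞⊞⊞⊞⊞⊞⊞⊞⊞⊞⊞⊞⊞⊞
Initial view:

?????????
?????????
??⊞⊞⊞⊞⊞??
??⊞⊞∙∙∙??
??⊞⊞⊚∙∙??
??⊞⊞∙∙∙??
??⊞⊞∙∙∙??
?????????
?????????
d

?????????
?????????
?⊞⊞⊞⊞⊞∙??
?⊞⊞∙∙∙∙??
?⊞⊞∙⊚∙∙??
?⊞⊞∙∙∙∙??
?⊞⊞∙∙∙∙??
?????????
?????????

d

?????????
?????????
⊞⊞⊞⊞⊞∙⊞??
⊞⊞∙∙∙∙∙??
⊞⊞∙∙⊚∙∙??
⊞⊞∙∙∙∙∙??
⊞⊞∙∙∙∙∙??
?????????
?????????

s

?????????
⊞⊞⊞⊞⊞∙⊞??
⊞⊞∙∙∙∙∙??
⊞⊞∙∙∙∙∙??
⊞⊞∙∙⊚∙∙??
⊞⊞∙∙∙∙∙??
??∙∙∙∙∙??
?????????
?????????

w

?????????
?????????
⊞⊞⊞⊞⊞∙⊞??
⊞⊞∙∙∙∙∙??
⊞⊞∙∙⊚∙∙??
⊞⊞∙∙∙∙∙??
⊞⊞∙∙∙∙∙??
??∙∙∙∙∙??
?????????

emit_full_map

⊞⊞⊞⊞⊞∙⊞
⊞⊞∙∙∙∙∙
⊞⊞∙∙⊚∙∙
⊞⊞∙∙∙∙∙
⊞⊞∙∙∙∙∙
??∙∙∙∙∙

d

?????????
?????????
⊞⊞⊞⊞∙⊞⊞??
⊞∙∙∙∙∙∙??
⊞∙∙∙⊚∙∙??
⊞∙∙∙∙∙∙??
⊞∙∙∙∙∙∙??
?∙∙∙∙∙???
?????????

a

?????????
?????????
⊞⊞⊞⊞⊞∙⊞⊞?
⊞⊞∙∙∙∙∙∙?
⊞⊞∙∙⊚∙∙∙?
⊞⊞∙∙∙∙∙∙?
⊞⊞∙∙∙∙∙∙?
??∙∙∙∙∙??
?????????

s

?????????
⊞⊞⊞⊞⊞∙⊞⊞?
⊞⊞∙∙∙∙∙∙?
⊞⊞∙∙∙∙∙∙?
⊞⊞∙∙⊚∙∙∙?
⊞⊞∙∙∙∙∙∙?
??∙∙∙∙∙??
?????????
?????????

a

?????????
?⊞⊞⊞⊞⊞∙⊞⊞
?⊞⊞∙∙∙∙∙∙
?⊞⊞∙∙∙∙∙∙
?⊞⊞∙⊚∙∙∙∙
?⊞⊞∙∙∙∙∙∙
??⊞∙∙∙∙∙?
?????????
?????????

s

?⊞⊞⊞⊞⊞∙⊞⊞
?⊞⊞∙∙∙∙∙∙
?⊞⊞∙∙∙∙∙∙
?⊞⊞∙∙∙∙∙∙
?⊞⊞∙⊚∙∙∙∙
??⊞∙∙∙∙∙?
??⊞∙∙∙∙??
?????????
?????????

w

?????????
?⊞⊞⊞⊞⊞∙⊞⊞
?⊞⊞∙∙∙∙∙∙
?⊞⊞∙∙∙∙∙∙
?⊞⊞∙⊚∙∙∙∙
?⊞⊞∙∙∙∙∙∙
??⊞∙∙∙∙∙?
??⊞∙∙∙∙??
?????????

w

?????????
?????????
?⊞⊞⊞⊞⊞∙⊞⊞
?⊞⊞∙∙∙∙∙∙
?⊞⊞∙⊚∙∙∙∙
?⊞⊞∙∙∙∙∙∙
?⊞⊞∙∙∙∙∙∙
??⊞∙∙∙∙∙?
??⊞∙∙∙∙??

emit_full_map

⊞⊞⊞⊞⊞∙⊞⊞
⊞⊞∙∙∙∙∙∙
⊞⊞∙⊚∙∙∙∙
⊞⊞∙∙∙∙∙∙
⊞⊞∙∙∙∙∙∙
?⊞∙∙∙∙∙?
?⊞∙∙∙∙??

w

?????????
?????????
??⊞⊞⊞⊞∙??
?⊞⊞⊞⊞⊞∙⊞⊞
?⊞⊞∙⊚∙∙∙∙
?⊞⊞∙∙∙∙∙∙
?⊞⊞∙∙∙∙∙∙
?⊞⊞∙∙∙∙∙∙
??⊞∙∙∙∙∙?

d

?????????
?????????
?⊞⊞⊞⊞∙⊞??
⊞⊞⊞⊞⊞∙⊞⊞?
⊞⊞∙∙⊚∙∙∙?
⊞⊞∙∙∙∙∙∙?
⊞⊞∙∙∙∙∙∙?
⊞⊞∙∙∙∙∙∙?
?⊞∙∙∙∙∙??

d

?????????
?????????
⊞⊞⊞⊞∙⊞⊞??
⊞⊞⊞⊞∙⊞⊞??
⊞∙∙∙⊚∙∙??
⊞∙∙∙∙∙∙??
⊞∙∙∙∙∙∙??
⊞∙∙∙∙∙∙??
⊞∙∙∙∙∙???

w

?????????
?????????
??⊞⊞∙⊞⊞??
⊞⊞⊞⊞∙⊞⊞??
⊞⊞⊞⊞⊚⊞⊞??
⊞∙∙∙∙∙∙??
⊞∙∙∙∙∙∙??
⊞∙∙∙∙∙∙??
⊞∙∙∙∙∙∙??

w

?????????
?????????
??⊞⊞∙⊞⊞??
??⊞⊞∙⊞⊞??
⊞⊞⊞⊞⊚⊞⊞??
⊞⊞⊞⊞∙⊞⊞??
⊞∙∙∙∙∙∙??
⊞∙∙∙∙∙∙??
⊞∙∙∙∙∙∙??

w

?????????
?????????
??⊞⊞∙∙∙??
??⊞⊞∙⊞⊞??
??⊞⊞⊚⊞⊞??
⊞⊞⊞⊞∙⊞⊞??
⊞⊞⊞⊞∙⊞⊞??
⊞∙∙∙∙∙∙??
⊞∙∙∙∙∙∙??

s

?????????
??⊞⊞∙∙∙??
??⊞⊞∙⊞⊞??
??⊞⊞∙⊞⊞??
⊞⊞⊞⊞⊚⊞⊞??
⊞⊞⊞⊞∙⊞⊞??
⊞∙∙∙∙∙∙??
⊞∙∙∙∙∙∙??
⊞∙∙∙∙∙∙??

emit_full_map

???⊞⊞∙∙∙
???⊞⊞∙⊞⊞
???⊞⊞∙⊞⊞
?⊞⊞⊞⊞⊚⊞⊞
⊞⊞⊞⊞⊞∙⊞⊞
⊞⊞∙∙∙∙∙∙
⊞⊞∙∙∙∙∙∙
⊞⊞∙∙∙∙∙∙
⊞⊞∙∙∙∙∙∙
?⊞∙∙∙∙∙?
?⊞∙∙∙∙??

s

??⊞⊞∙∙∙??
??⊞⊞∙⊞⊞??
??⊞⊞∙⊞⊞??
⊞⊞⊞⊞∙⊞⊞??
⊞⊞⊞⊞⊚⊞⊞??
⊞∙∙∙∙∙∙??
⊞∙∙∙∙∙∙??
⊞∙∙∙∙∙∙??
⊞∙∙∙∙∙∙??

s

??⊞⊞∙⊞⊞??
??⊞⊞∙⊞⊞??
⊞⊞⊞⊞∙⊞⊞??
⊞⊞⊞⊞∙⊞⊞??
⊞∙∙∙⊚∙∙??
⊞∙∙∙∙∙∙??
⊞∙∙∙∙∙∙??
⊞∙∙∙∙∙∙??
⊞∙∙∙∙∙???

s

??⊞⊞∙⊞⊞??
⊞⊞⊞⊞∙⊞⊞??
⊞⊞⊞⊞∙⊞⊞??
⊞∙∙∙∙∙∙??
⊞∙∙∙⊚∙∙??
⊞∙∙∙∙∙∙??
⊞∙∙∙∙∙∙??
⊞∙∙∙∙∙???
⊞∙∙∙∙????

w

??⊞⊞∙⊞⊞??
??⊞⊞∙⊞⊞??
⊞⊞⊞⊞∙⊞⊞??
⊞⊞⊞⊞∙⊞⊞??
⊞∙∙∙⊚∙∙??
⊞∙∙∙∙∙∙??
⊞∙∙∙∙∙∙??
⊞∙∙∙∙∙∙??
⊞∙∙∙∙∙???

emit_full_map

???⊞⊞∙∙∙
???⊞⊞∙⊞⊞
???⊞⊞∙⊞⊞
?⊞⊞⊞⊞∙⊞⊞
⊞⊞⊞⊞⊞∙⊞⊞
⊞⊞∙∙∙⊚∙∙
⊞⊞∙∙∙∙∙∙
⊞⊞∙∙∙∙∙∙
⊞⊞∙∙∙∙∙∙
?⊞∙∙∙∙∙?
?⊞∙∙∙∙??

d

?⊞⊞∙⊞⊞???
?⊞⊞∙⊞⊞???
⊞⊞⊞∙⊞⊞⊞??
⊞⊞⊞∙⊞⊞⊞??
∙∙∙∙⊚∙⊞??
∙∙∙∙∙∙⊞??
∙∙∙∙∙∙⊞??
∙∙∙∙∙∙???
∙∙∙∙∙????

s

?⊞⊞∙⊞⊞???
⊞⊞⊞∙⊞⊞⊞??
⊞⊞⊞∙⊞⊞⊞??
∙∙∙∙∙∙⊞??
∙∙∙∙⊚∙⊞??
∙∙∙∙∙∙⊞??
∙∙∙∙∙∙∙??
∙∙∙∙∙????
∙∙∙∙?????

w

?⊞⊞∙⊞⊞???
?⊞⊞∙⊞⊞???
⊞⊞⊞∙⊞⊞⊞??
⊞⊞⊞∙⊞⊞⊞??
∙∙∙∙⊚∙⊞??
∙∙∙∙∙∙⊞??
∙∙∙∙∙∙⊞??
∙∙∙∙∙∙∙??
∙∙∙∙∙????

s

?⊞⊞∙⊞⊞???
⊞⊞⊞∙⊞⊞⊞??
⊞⊞⊞∙⊞⊞⊞??
∙∙∙∙∙∙⊞??
∙∙∙∙⊚∙⊞??
∙∙∙∙∙∙⊞??
∙∙∙∙∙∙∙??
∙∙∙∙∙????
∙∙∙∙?????

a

??⊞⊞∙⊞⊞??
⊞⊞⊞⊞∙⊞⊞⊞?
⊞⊞⊞⊞∙⊞⊞⊞?
⊞∙∙∙∙∙∙⊞?
⊞∙∙∙⊚∙∙⊞?
⊞∙∙∙∙∙∙⊞?
⊞∙∙∙∙∙∙∙?
⊞∙∙∙∙∙???
⊞∙∙∙∙????

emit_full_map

???⊞⊞∙∙∙?
???⊞⊞∙⊞⊞?
???⊞⊞∙⊞⊞?
?⊞⊞⊞⊞∙⊞⊞⊞
⊞⊞⊞⊞⊞∙⊞⊞⊞
⊞⊞∙∙∙∙∙∙⊞
⊞⊞∙∙∙⊚∙∙⊞
⊞⊞∙∙∙∙∙∙⊞
⊞⊞∙∙∙∙∙∙∙
?⊞∙∙∙∙∙??
?⊞∙∙∙∙???

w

??⊞⊞∙⊞⊞??
??⊞⊞∙⊞⊞??
⊞⊞⊞⊞∙⊞⊞⊞?
⊞⊞⊞⊞∙⊞⊞⊞?
⊞∙∙∙⊚∙∙⊞?
⊞∙∙∙∙∙∙⊞?
⊞∙∙∙∙∙∙⊞?
⊞∙∙∙∙∙∙∙?
⊞∙∙∙∙∙???

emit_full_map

???⊞⊞∙∙∙?
???⊞⊞∙⊞⊞?
???⊞⊞∙⊞⊞?
?⊞⊞⊞⊞∙⊞⊞⊞
⊞⊞⊞⊞⊞∙⊞⊞⊞
⊞⊞∙∙∙⊚∙∙⊞
⊞⊞∙∙∙∙∙∙⊞
⊞⊞∙∙∙∙∙∙⊞
⊞⊞∙∙∙∙∙∙∙
?⊞∙∙∙∙∙??
?⊞∙∙∙∙???


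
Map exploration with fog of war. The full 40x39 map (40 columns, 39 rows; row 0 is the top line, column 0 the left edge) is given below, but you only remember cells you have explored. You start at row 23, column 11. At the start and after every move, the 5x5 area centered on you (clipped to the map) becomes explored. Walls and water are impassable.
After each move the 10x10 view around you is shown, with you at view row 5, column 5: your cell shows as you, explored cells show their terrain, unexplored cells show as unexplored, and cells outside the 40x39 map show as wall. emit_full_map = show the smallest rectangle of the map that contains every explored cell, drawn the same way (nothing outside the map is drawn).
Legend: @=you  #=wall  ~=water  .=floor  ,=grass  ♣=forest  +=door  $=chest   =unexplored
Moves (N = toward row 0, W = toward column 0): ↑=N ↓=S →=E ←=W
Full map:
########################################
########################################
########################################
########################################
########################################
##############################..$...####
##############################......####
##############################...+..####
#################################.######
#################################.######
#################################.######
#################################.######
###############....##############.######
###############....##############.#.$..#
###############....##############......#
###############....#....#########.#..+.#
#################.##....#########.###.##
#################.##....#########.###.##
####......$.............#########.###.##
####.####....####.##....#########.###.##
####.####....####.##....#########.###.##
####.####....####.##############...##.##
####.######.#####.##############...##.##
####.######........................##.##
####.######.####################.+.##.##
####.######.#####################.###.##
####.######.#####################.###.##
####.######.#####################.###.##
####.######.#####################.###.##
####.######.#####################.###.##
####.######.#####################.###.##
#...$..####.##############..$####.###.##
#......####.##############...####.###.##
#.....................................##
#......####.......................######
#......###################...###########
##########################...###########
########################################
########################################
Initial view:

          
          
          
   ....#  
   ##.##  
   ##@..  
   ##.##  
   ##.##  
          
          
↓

          
          
   ....#  
   ##.##  
   ##...  
   ##@##  
   ##.##  
   ##.##  
          
          

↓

          
   ....#  
   ##.##  
   ##...  
   ##.##  
   ##@##  
   ##.##  
   ##.##  
          
          

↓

   ....#  
   ##.##  
   ##...  
   ##.##  
   ##.##  
   ##@##  
   ##.##  
   ##.##  
          
          

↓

   ##.##  
   ##...  
   ##.##  
   ##.##  
   ##.##  
   ##@##  
   ##.##  
   ##.##  
          
          

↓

   ##...  
   ##.##  
   ##.##  
   ##.##  
   ##.##  
   ##@##  
   ##.##  
   ##.##  
          
          

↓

   ##.##  
   ##.##  
   ##.##  
   ##.##  
   ##.##  
   ##@##  
   ##.##  
   ##.##  
          
          

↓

   ##.##  
   ##.##  
   ##.##  
   ##.##  
   ##.##  
   ##@##  
   ##.##  
   ##.##  
          
          

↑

   ##.##  
   ##.##  
   ##.##  
   ##.##  
   ##.##  
   ##@##  
   ##.##  
   ##.##  
   ##.##  
          


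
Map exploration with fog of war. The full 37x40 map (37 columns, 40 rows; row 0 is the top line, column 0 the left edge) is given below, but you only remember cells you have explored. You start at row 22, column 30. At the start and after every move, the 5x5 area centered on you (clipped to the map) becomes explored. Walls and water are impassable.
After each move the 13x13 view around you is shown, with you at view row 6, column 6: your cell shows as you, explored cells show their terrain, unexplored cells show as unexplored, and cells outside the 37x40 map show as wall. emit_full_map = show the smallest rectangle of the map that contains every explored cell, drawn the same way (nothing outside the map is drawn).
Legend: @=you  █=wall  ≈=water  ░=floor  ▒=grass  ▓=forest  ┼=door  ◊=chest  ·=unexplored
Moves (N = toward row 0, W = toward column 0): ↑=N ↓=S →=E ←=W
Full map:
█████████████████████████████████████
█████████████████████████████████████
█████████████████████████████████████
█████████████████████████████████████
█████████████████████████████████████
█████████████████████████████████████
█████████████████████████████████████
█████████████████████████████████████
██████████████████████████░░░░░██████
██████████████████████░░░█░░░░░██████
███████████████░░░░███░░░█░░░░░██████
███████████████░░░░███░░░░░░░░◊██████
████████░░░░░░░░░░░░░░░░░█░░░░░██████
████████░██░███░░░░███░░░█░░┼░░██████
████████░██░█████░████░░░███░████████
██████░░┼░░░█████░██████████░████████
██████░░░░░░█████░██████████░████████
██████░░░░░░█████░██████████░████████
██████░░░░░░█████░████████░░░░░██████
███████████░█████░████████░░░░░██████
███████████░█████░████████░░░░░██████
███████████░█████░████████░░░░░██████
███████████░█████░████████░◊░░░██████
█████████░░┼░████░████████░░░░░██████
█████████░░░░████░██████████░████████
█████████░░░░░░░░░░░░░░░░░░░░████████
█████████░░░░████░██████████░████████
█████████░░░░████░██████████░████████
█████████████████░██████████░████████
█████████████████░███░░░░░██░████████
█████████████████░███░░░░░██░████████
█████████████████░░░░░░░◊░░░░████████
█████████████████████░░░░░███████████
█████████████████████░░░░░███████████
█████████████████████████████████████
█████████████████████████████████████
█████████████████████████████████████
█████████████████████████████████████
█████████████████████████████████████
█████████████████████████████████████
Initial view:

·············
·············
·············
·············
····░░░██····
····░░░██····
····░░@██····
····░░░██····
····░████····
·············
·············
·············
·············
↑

·············
·············
·············
·············
····░░░██····
····░░░██····
····░░@██····
····░░░██····
····░░░██····
····░████····
·············
·············
·············

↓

·············
·············
·············
····░░░██····
····░░░██····
····░░░██····
····░░@██····
····░░░██····
····░████····
·············
·············
·············
·············

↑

·············
·············
·············
·············
····░░░██····
····░░░██····
····░░@██····
····░░░██····
····░░░██····
····░████····
·············
·············
·············

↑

·············
·············
·············
·············
····░░░██····
····░░░██····
····░░@██····
····░░░██····
····░░░██····
····░░░██····
····░████····
·············
·············

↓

·············
·············
·············
····░░░██····
····░░░██····
····░░░██····
····░░@██····
····░░░██····
····░░░██····
····░████····
·············
·············
·············

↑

·············
·············
·············
·············
····░░░██····
····░░░██····
····░░@██····
····░░░██····
····░░░██····
····░░░██····
····░████····
·············
·············

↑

·············
·············
·············
·············
····░████····
····░░░██····
····░░@██····
····░░░██····
····░░░██····
····░░░██····
····░░░██····
····░████····
·············

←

·············
·············
·············
·············
····█░████···
····░░░░██···
····░░@░██···
····░░░░██···
····░░░░██···
·····░░░██···
·····░░░██···
·····░████···
·············

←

·············
·············
·············
·············
····██░████··
····░░░░░██··
····░░@░░██··
····░░░░░██··
····░░░░░██··
······░░░██··
······░░░██··
······░████··
·············

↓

·············
·············
·············
····██░████··
····░░░░░██··
····░░░░░██··
····░░@░░██··
····░░░░░██··
····░◊░░░██··
······░░░██··
······░████··
·············
·············

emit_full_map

██░████
░░░░░██
░░░░░██
░░@░░██
░░░░░██
░◊░░░██
··░░░██
··░████

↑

·············
·············
·············
·············
····██░████··
····░░░░░██··
····░░@░░██··
····░░░░░██··
····░░░░░██··
····░◊░░░██··
······░░░██··
······░████··
·············

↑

·············
·············
·············
·············
····██░██····
····██░████··
····░░@░░██··
····░░░░░██··
····░░░░░██··
····░░░░░██··
····░◊░░░██··
······░░░██··
······░████··

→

·············
·············
·············
·············
···██░███····
···██░████···
···░░░@░██···
···░░░░░██···
···░░░░░██···
···░░░░░██···
···░◊░░░██···
·····░░░██···
·····░████···

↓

·············
·············
·············
···██░███····
···██░████···
···░░░░░██···
···░░░@░██···
···░░░░░██···
···░░░░░██···
···░◊░░░██···
·····░░░██···
·····░████···
·············

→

·············
·············
·············
··██░███·····
··██░████····
··░░░░░██····
··░░░░@██····
··░░░░░██····
··░░░░░██····
··░◊░░░██····
····░░░██····
····░████····
·············

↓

·············
·············
··██░███·····
··██░████····
··░░░░░██····
··░░░░░██····
··░░░░@██····
··░░░░░██····
··░◊░░░██····
····░░░██····
····░████····
·············
·············

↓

·············
··██░███·····
··██░████····
··░░░░░██····
··░░░░░██····
··░░░░░██····
··░░░░@██····
··░◊░░░██····
····░░░██····
····░████····
·············
·············
·············

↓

··██░███·····
··██░████····
··░░░░░██····
··░░░░░██····
··░░░░░██····
··░░░░░██····
··░◊░░@██····
····░░░██····
····░████····
·············
·············
·············
·············

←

···██░███····
···██░████···
···░░░░░██···
···░░░░░██···
···░░░░░██···
···░░░░░██···
···░◊░@░██···
····░░░░██···
····█░████···
·············
·············
·············
·············

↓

···██░████···
···░░░░░██···
···░░░░░██···
···░░░░░██···
···░░░░░██···
···░◊░░░██···
····░░@░██···
····█░████···
····░░███····
·············
·············
·············
·············

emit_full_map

██░███·
██░████
░░░░░██
░░░░░██
░░░░░██
░░░░░██
░◊░░░██
·░░@░██
·█░████
·░░███·


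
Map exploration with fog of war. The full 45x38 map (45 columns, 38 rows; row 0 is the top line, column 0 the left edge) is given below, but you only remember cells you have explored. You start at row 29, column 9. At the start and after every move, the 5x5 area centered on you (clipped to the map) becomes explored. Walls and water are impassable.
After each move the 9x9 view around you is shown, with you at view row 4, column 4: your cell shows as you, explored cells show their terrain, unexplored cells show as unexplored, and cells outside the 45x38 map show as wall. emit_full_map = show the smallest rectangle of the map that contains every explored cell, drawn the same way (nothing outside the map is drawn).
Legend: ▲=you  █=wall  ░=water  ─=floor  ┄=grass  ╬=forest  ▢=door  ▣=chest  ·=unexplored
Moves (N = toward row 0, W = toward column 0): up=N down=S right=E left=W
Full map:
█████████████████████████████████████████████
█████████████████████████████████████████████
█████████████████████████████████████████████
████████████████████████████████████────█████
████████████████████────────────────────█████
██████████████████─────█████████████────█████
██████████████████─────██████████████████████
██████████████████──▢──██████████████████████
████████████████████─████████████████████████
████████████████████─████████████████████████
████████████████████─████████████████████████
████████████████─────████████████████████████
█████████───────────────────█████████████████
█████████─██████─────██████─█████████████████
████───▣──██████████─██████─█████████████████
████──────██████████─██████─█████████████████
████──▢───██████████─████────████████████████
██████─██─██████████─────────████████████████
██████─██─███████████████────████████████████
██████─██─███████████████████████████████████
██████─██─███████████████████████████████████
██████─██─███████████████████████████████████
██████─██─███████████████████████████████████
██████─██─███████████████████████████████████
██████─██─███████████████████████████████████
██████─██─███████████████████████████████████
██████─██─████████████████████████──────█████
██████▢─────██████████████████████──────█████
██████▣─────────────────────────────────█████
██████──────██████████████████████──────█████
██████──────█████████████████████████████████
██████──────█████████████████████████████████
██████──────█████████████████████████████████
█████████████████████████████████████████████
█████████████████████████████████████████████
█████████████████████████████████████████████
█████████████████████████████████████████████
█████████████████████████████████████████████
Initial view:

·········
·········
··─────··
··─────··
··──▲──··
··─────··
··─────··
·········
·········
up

·········
·········
··██─██··
··─────··
··──▲──··
··─────··
··─────··
··─────··
·········

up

·········
·········
··██─██··
··██─██··
··──▲──··
··─────··
··─────··
··─────··
··─────··

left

·········
·········
··─██─██·
··─██─██·
··▢─▲───·
··▣─────·
··──────·
···─────·
···─────·

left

·········
·········
··█─██─██
··█─██─██
··█▢▲────
··█▣─────
··█──────
····─────
····─────

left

·········
·········
··██─██─█
··██─██─█
··██▲────
··██▣────
··██─────
·····────
·····────

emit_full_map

██─██─██
██─██─██
██▲─────
██▣─────
██──────
···─────
···─────

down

·········
··██─██─█
··██─██─█
··██▢────
··██▲────
··██─────
··██─────
·····────
·········

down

··██─██─█
··██─██─█
··██▢────
··██▣────
··██▲────
··██─────
··██─────
·········
·········

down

··██─██─█
··██▢────
··██▣────
··██─────
··██▲────
··██─────
··██───··
·········
·········

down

··██▢────
··██▣────
··██─────
··██─────
··██▲────
··██───··
··█████··
·········
·········

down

··██▣────
··██─────
··██─────
··██─────
··██▲──··
··█████··
··█████··
·········
·········

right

·██▣─────
·██──────
·██──────
·██──────
·██─▲──··
·██████··
·██████··
·········
·········

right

██▣─────·
██──────·
██──────·
██──────·
██──▲──··
███████··
███████··
·········
·········

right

█▣─────··
█──────··
█──────··
█──────··
█───▲──··
███████··
███████··
·········
·········

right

▣─────···
──────···
──────█··
──────█··
────▲─█··
███████··
███████··
·········
·········

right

─────····
─────····
─────██··
─────██··
────▲██··
███████··
███████··
·········
·········

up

─────····
─────····
─────██··
─────██··
────▲██··
─────██··
███████··
███████··
·········

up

██─██····
─────····
───────··
─────██··
────▲██··
─────██··
─────██··
███████··
███████··

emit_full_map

██─██─██··
██─██─██··
██▢─────··
██▣───────
██──────██
██─────▲██
██──────██
██──────██
██████████
██████████

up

██─██····
██─██····
─────██··
───────··
────▲██··
─────██··
─────██··
─────██··
███████··

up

·········
██─██····
██─████··
─────██··
────▲──··
─────██··
─────██··
─────██··
─────██··

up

·········
·········
██─████··
██─████··
────▲██··
───────··
─────██··
─────██··
─────██··

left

·········
·········
─██─████·
─██─████·
▢───▲─██·
▣───────·
──────██·
──────██·
──────██·

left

·········
·········
█─██─████
█─██─████
█▢──▲──██
█▣───────
█──────██
█──────██
█──────██

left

·········
·········
██─██─███
██─██─███
██▢─▲───█
██▣──────
██──────█
██──────█
██──────█

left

·········
·········
·██─██─██
·██─██─██
·██▢▲────
·██▣─────
·██──────
·██──────
·██──────

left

·········
·········
··██─██─█
··██─██─█
··██▲────
··██▣────
··██─────
··██─────
··██─────

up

·········
·········
··██─██··
··██─██─█
··██▲██─█
··██▢────
··██▣────
··██─────
··██─────

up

·········
·········
··██─██··
··██─██··
··██▲██─█
··██─██─█
··██▢────
··██▣────
··██─────

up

·········
·········
··██─██··
··██─██··
··██▲██··
··██─██─█
··██─██─█
··██▢────
··██▣────

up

·········
·········
··██─██··
··██─██··
··██▲██··
··██─██··
··██─██─█
··██─██─█
··██▢────

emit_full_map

██─██·····
██─██·····
██▲██·····
██─██·····
██─██─████
██─██─████
██▢─────██
██▣───────
██──────██
██──────██
██──────██
██──────██
██████████
██████████

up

·········
·········
··██─██··
··██─██··
··██▲██··
··██─██··
··██─██··
··██─██─█
··██─██─█

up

·········
·········
··██─██··
··██─██··
··██▲██··
··██─██··
··██─██··
··██─██··
··██─██─█

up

·········
·········
··██─██··
··██─██··
··██▲██··
··██─██··
··██─██··
··██─██··
··██─██··

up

·········
·········
··██─██··
··██─██··
··██▲██··
··██─██··
··██─██··
··██─██··
··██─██··

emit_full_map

██─██·····
██─██·····
██▲██·····
██─██·····
██─██·····
██─██·····
██─██·····
██─██·····
██─██─████
██─██─████
██▢─────██
██▣───────
██──────██
██──────██
██──────██
██──────██
██████████
██████████
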